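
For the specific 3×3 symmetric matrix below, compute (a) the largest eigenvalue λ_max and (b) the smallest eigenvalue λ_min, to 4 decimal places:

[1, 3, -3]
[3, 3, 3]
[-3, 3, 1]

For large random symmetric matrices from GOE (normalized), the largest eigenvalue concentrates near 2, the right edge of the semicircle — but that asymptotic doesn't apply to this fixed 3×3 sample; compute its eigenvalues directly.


Since M is real symmetric, all three eigenvalues are real; they are the roots of det(λI − M) = λ³ − (tr M) λ² + s λ − det M, where s is the sum of the principal 2×2 minors.
tr M = 1 + 3 + 1 = 5.
s = (1·3 − 3²) + (1·1 − (-3)²) + (3·1 − 3²) = -6 + (-8) + (-6) = -20.
det M (expand along row 1) = 1·(-6) − 3·12 + (-3)·18 = -96.
Characteristic polynomial: λ³ − 5λ² − 20λ + 96 = 0.
Substitute λ = y + (tr M)/3 = y + 1.666667 to remove the quadratic term: y³ + p·y + q = 0 with p = s − (tr M)²/3 = -28.333333 and q = −2(tr M)³/27 + (tr M)·s/3 − det M = 53.407407.
Three real roots ⇒ use the trigonometric (Viète) form: r = 2√(−p/3) = 6.146363, φ = arccos(3q/(p·r)) = arccos(-0.920040) = 2.738980 rad.
y_k = r·cos(φ/3 − 2πk/3) for k = 0, 1, 2 gives y = 3.757762, 2.333333, -6.091096.
λ_k = y_k + 1.666667 gives λ = 5.4244, 4.0000, -4.4244 (check: the sum is 5.0000 = tr M).

Hence λ_max = 5.4244 and λ_min = -4.4244.


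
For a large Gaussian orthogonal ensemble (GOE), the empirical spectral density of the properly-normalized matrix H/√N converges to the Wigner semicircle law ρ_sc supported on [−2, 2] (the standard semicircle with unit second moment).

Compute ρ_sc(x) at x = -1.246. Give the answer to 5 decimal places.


ρ_sc(x) = (1/(2π)) √(4 − x²). With x = -1.246:
  4 − x² = 4 − (-1.246)² = 4 − 1.552516 = 2.447484.
  √(4 − x²) = 1.564444.
  1/(2π) = 0.159155.
  ρ_sc(-1.246) = 0.159155 · 1.564444 = 0.248989.

Rounded to 5 decimal places: ρ_sc(-1.246) ≈ 0.24899.


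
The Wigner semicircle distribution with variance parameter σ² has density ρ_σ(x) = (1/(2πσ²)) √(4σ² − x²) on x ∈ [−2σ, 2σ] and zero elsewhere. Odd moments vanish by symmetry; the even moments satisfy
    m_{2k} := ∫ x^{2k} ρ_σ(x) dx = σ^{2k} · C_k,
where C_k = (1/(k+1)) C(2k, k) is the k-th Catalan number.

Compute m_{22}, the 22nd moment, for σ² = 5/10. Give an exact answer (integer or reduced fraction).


By the scaled semicircle moment identity, m_{2k} = σ^{2k} · C_k with k = 11.
C_11 = (1/(k+1)) · C(2k, k) = (1/12) · C(22, 11) = (1/12) · 705432 = 58786.
σ^{2k} = (σ²)^k = (5/10)^11 = 1/2048.

Therefore m_{22} = σ^{22} · C_11 = (1/2048) · 58786 = 29393/1024.


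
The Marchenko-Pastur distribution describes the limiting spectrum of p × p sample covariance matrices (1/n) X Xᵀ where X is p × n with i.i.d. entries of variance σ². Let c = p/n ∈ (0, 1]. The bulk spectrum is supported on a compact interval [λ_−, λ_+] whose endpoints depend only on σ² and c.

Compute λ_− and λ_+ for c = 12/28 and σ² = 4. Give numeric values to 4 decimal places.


c = 12/28 = 0.428571; √c = 0.654654.
λ_− = σ² (1 − √c)² = 4 · (1 − 0.654654)² = 4 · (0.345346)² = 0.477056.
λ_+ = σ² (1 + √c)² = 4 · (1 + 0.654654)² = 4 · (1.654654)² = 10.951515.

Rounded to 4 decimal places: λ_− ≈ 0.4771, λ_+ ≈ 10.9515.


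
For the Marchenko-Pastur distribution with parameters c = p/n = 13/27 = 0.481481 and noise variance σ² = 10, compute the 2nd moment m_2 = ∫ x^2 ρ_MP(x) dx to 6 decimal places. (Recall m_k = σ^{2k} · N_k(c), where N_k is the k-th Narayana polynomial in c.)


E[X²] = σ⁴ (1 + c) (second MP moment). With σ² = 10 (so σ⁴ = 100) and c = 13/27 = 0.481481: E[X²] = 100 · (1 + 0.481481) = 100 · 1.481481.

So E[X^2] = 148.148148.


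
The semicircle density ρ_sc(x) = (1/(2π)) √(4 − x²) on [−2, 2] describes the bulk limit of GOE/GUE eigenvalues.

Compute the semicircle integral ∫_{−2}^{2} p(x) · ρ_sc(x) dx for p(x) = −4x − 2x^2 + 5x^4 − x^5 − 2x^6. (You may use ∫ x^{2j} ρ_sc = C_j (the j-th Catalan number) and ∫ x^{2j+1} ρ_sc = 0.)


Write p(x) = Σ a_i x^i, split into monomials and integrate each against ρ_sc separately.
Using ∫ x^{2j} ρ_sc = C_j = (1/(j+1)) C(2j, j) (Catalan numbers) and ∫ x^{2j+1} ρ_sc = 0 (odd monomials vanish by symmetry):
  i = 1 (odd): ∫ x^1 ρ_sc = 0 (vanishes)
  i = 2 (even): a_2 · C_{1} = -2 · 1 = -2
  i = 4 (even): a_4 · C_{2} = 5 · 2 = 10
  i = 5 (odd): ∫ x^5 ρ_sc = 0 (vanishes)
  i = 6 (even): a_6 · C_{3} = -2 · 5 = -10

Summing the contributions: ∫_{−2}^{2} p(x) ρ_sc(x) dx = (-2) + 10 + (-10) = -2.


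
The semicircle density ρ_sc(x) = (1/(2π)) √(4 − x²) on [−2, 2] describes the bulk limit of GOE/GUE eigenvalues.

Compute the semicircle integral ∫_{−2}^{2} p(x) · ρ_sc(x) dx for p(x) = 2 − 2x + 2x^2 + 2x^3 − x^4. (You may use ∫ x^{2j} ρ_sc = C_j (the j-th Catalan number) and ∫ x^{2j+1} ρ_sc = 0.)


Write p(x) = Σ a_i x^i, split into monomials and integrate each against ρ_sc separately.
Using ∫ x^{2j} ρ_sc = C_j = (1/(j+1)) C(2j, j) (Catalan numbers) and ∫ x^{2j+1} ρ_sc = 0 (odd monomials vanish by symmetry):
  i = 0 (even): a_0 · C_{0} = 2 · 1 = 2
  i = 1 (odd): ∫ x^1 ρ_sc = 0 (vanishes)
  i = 2 (even): a_2 · C_{1} = 2 · 1 = 2
  i = 3 (odd): ∫ x^3 ρ_sc = 0 (vanishes)
  i = 4 (even): a_4 · C_{2} = -1 · 2 = -2

Summing the contributions: ∫_{−2}^{2} p(x) ρ_sc(x) dx = 2 + 2 + (-2) = 2.


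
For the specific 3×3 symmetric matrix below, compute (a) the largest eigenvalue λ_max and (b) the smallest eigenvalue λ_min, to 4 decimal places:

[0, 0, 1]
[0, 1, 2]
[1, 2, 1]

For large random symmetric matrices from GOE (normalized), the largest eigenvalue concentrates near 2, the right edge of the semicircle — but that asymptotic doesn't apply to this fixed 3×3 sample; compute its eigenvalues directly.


Since M is real symmetric, all three eigenvalues are real; they are the roots of det(λI − M) = λ³ − (tr M) λ² + s λ − det M, where s is the sum of the principal 2×2 minors.
tr M = 0 + 1 + 1 = 2.
s = (0·1 − 0²) + (0·1 − 1²) + (1·1 − 2²) = 0 + (-1) + (-3) = -4.
det M (expand along row 1) = 0·(-3) − 0·(-2) + 1·(-1) = -1.
Characteristic polynomial: λ³ − 2λ² − 4λ + 1 = 0.
Substitute λ = y + (tr M)/3 = y + 0.666667 to remove the quadratic term: y³ + p·y + q = 0 with p = s − (tr M)²/3 = -5.333333 and q = −2(tr M)³/27 + (tr M)·s/3 − det M = -2.259259.
Three real roots ⇒ use the trigonometric (Viète) form: r = 2√(−p/3) = 2.666667, φ = arccos(3q/(p·r)) = arccos(0.476562) = 1.074056 rad.
y_k = r·cos(φ/3 − 2πk/3) for k = 0, 1, 2 gives y = 2.497581, -0.439532, -2.058049.
λ_k = y_k + 0.666667 gives λ = 3.1642, 0.2271, -1.3914 (check: the sum is 2.0000 = tr M).

Hence λ_max = 3.1642 and λ_min = -1.3914.


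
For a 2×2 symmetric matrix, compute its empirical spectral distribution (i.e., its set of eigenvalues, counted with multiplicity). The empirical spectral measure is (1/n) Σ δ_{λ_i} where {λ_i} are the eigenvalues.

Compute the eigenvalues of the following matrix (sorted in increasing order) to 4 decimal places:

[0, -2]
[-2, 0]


Since M is real symmetric, both eigenvalues are real; they are the roots of det(λI − M) = λ² − (tr M) λ + det M.
tr M = 0 + 0 = 0.
det M = 0·0 − (-2)² = 0 − 4 = -4.
Characteristic polynomial: λ² − 4 = 0.
Discriminant Δ = (tr M)² − 4·det M = 0 − (-16) = 16; √Δ = 4.000000.
λ = (tr M ± √Δ)/2 = (0 ± 4.000000)/2, giving (tr M − √Δ)/2 = -2.0000 and (tr M + √Δ)/2 = 2.0000.

Eigenvalues sorted in increasing order: [-2.0000, 2.0000].


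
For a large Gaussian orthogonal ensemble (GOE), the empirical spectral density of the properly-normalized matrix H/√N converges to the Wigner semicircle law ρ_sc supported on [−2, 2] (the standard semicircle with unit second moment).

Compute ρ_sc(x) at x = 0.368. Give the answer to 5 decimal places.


ρ_sc(x) = (1/(2π)) √(4 − x²). With x = 0.368:
  4 − x² = 4 − (0.368)² = 4 − 0.135424 = 3.864576.
  √(4 − x²) = 1.965852.
  1/(2π) = 0.159155.
  ρ_sc(0.368) = 0.159155 · 1.965852 = 0.312875.

Rounded to 5 decimal places: ρ_sc(0.368) ≈ 0.31288.


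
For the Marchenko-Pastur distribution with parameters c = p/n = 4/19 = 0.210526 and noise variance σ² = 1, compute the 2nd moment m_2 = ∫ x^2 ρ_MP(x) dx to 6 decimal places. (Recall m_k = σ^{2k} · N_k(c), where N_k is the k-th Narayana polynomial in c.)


E[X²] = σ⁴ (1 + c) (second MP moment). With σ² = 1 (so σ⁴ = 1) and c = 4/19 = 0.210526: E[X²] = 1 · (1 + 0.210526) = 1 · 1.210526.

So E[X^2] = 1.210526.


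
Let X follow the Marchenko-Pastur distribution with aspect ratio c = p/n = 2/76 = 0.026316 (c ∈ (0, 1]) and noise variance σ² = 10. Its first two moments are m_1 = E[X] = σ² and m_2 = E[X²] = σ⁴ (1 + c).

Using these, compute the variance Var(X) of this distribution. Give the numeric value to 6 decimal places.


m_1 = E[X] = σ² = 10, so m_1² = 100.
m_2 = E[X²] = σ⁴ (1 + c) = 100 · (1 + 0.026316) = 100 · 1.026316 = 102.631579.
(Note m_2 − m_1² simplifies to c · σ⁴ = 0.026316 · 100.)

Var(X) = m_2 − m_1² = 102.631579 − 100 = 2.631579.


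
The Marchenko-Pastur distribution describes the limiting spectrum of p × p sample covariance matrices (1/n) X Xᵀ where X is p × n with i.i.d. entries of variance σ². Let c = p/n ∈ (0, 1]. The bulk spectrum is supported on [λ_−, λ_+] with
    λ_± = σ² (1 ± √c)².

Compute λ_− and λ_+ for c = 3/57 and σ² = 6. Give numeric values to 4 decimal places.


c = 3/57 = 0.052632; √c = 0.229416.
λ_− = σ² (1 − √c)² = 6 · (1 − 0.229416)² = 6 · (0.770584)² = 3.562801.
λ_+ = σ² (1 + √c)² = 6 · (1 + 0.229416)² = 6 · (1.229416)² = 9.068778.

Rounded to 4 decimal places: λ_− ≈ 3.5628, λ_+ ≈ 9.0688.


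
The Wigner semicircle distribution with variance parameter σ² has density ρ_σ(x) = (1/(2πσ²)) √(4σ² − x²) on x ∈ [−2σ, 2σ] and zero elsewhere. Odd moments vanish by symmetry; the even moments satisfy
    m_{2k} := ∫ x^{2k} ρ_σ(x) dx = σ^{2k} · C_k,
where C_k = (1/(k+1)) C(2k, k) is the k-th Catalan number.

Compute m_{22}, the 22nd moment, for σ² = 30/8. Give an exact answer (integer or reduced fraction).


By the scaled semicircle moment identity, m_{2k} = σ^{2k} · C_k with k = 11.
C_11 = (1/(k+1)) · C(2k, k) = (1/12) · C(22, 11) = (1/12) · 705432 = 58786.
σ^{2k} = (σ²)^k = (30/8)^11 = 8649755859375/4194304.

Therefore m_{22} = σ^{22} · C_11 = (8649755859375/4194304) · 58786 = 254242273974609375/2097152.


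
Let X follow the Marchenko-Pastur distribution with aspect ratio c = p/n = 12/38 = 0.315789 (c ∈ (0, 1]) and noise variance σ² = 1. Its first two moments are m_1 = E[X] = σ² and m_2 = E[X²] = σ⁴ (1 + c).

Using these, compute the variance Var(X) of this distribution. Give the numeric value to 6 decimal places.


m_1 = E[X] = σ² = 1, so m_1² = 1.
m_2 = E[X²] = σ⁴ (1 + c) = 1 · (1 + 0.315789) = 1 · 1.315789 = 1.315789.
(Note m_2 − m_1² simplifies to c · σ⁴ = 0.315789 · 1.)

Var(X) = m_2 − m_1² = 1.315789 − 1 = 0.315789.


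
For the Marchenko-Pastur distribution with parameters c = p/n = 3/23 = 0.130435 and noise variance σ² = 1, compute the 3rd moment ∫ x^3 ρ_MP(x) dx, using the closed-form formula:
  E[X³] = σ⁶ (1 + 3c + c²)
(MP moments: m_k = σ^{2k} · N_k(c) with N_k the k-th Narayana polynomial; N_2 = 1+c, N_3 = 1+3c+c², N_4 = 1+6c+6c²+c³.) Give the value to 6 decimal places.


E[X³] = σ⁶ (1 + 3c + c²) (third MP moment). With σ² = 1 (so σ⁶ = 1) and c = 3/23 = 0.130435: E[X³] = 1 · (1 + 3·0.130435 + (0.130435)²) = 1 · 1.408318.

So E[X^3] = 1.408318.


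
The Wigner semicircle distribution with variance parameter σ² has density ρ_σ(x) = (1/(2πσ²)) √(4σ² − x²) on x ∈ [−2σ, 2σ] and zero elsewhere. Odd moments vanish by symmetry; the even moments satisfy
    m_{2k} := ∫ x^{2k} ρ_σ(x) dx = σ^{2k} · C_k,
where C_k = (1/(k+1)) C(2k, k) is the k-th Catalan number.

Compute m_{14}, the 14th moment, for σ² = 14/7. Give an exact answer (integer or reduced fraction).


By the scaled semicircle moment identity, m_{2k} = σ^{2k} · C_k with k = 7.
C_7 = (1/(k+1)) · C(2k, k) = (1/8) · C(14, 7) = (1/8) · 3432 = 429.
σ^{2k} = (σ²)^k = (14/7)^7 = 128.

Therefore m_{14} = σ^{14} · C_7 = 128 · 429 = 54912.


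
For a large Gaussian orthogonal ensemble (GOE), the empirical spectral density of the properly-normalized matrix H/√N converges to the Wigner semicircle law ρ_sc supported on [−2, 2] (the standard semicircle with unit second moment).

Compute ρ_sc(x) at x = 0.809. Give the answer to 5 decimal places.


ρ_sc(x) = (1/(2π)) √(4 − x²). With x = 0.809:
  4 − x² = 4 − (0.809)² = 4 − 0.654481 = 3.345519.
  √(4 − x²) = 1.829076.
  1/(2π) = 0.159155.
  ρ_sc(0.809) = 0.159155 · 1.829076 = 0.291106.

Rounded to 5 decimal places: ρ_sc(0.809) ≈ 0.29111.


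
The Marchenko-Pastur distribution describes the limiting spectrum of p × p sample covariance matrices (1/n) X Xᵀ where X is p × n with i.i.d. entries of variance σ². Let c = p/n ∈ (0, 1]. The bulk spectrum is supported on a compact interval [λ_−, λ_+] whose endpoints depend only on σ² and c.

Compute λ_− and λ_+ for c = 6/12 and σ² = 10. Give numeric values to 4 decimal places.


c = 6/12 = 0.500000; √c = 0.707107.
λ_− = σ² (1 − √c)² = 10 · (1 − 0.707107)² = 10 · (0.292893)² = 0.857864.
λ_+ = σ² (1 + √c)² = 10 · (1 + 0.707107)² = 10 · (1.707107)² = 29.142136.

Rounded to 4 decimal places: λ_− ≈ 0.8579, λ_+ ≈ 29.1421.


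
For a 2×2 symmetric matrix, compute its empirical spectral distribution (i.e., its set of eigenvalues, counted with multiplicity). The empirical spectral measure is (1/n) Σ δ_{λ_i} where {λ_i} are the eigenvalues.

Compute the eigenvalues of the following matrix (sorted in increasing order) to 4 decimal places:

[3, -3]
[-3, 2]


Since M is real symmetric, both eigenvalues are real; they are the roots of det(λI − M) = λ² − (tr M) λ + det M.
tr M = 3 + 2 = 5.
det M = 3·2 − (-3)² = 6 − 9 = -3.
Characteristic polynomial: λ² − 5λ − 3 = 0.
Discriminant Δ = (tr M)² − 4·det M = 25 − (-12) = 37; √Δ = 6.082763.
λ = (tr M ± √Δ)/2 = (5 ± 6.082763)/2, giving (tr M − √Δ)/2 = -0.5414 and (tr M + √Δ)/2 = 5.5414.

Eigenvalues sorted in increasing order: [-0.5414, 5.5414].


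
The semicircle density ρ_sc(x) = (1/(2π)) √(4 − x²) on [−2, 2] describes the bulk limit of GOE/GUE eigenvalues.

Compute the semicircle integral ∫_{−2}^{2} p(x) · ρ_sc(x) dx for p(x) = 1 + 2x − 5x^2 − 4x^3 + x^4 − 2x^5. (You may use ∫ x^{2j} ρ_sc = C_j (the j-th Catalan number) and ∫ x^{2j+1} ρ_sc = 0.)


Write p(x) = Σ a_i x^i, split into monomials and integrate each against ρ_sc separately.
Using ∫ x^{2j} ρ_sc = C_j = (1/(j+1)) C(2j, j) (Catalan numbers) and ∫ x^{2j+1} ρ_sc = 0 (odd monomials vanish by symmetry):
  i = 0 (even): a_0 · C_{0} = 1 · 1 = 1
  i = 1 (odd): ∫ x^1 ρ_sc = 0 (vanishes)
  i = 2 (even): a_2 · C_{1} = -5 · 1 = -5
  i = 3 (odd): ∫ x^3 ρ_sc = 0 (vanishes)
  i = 4 (even): a_4 · C_{2} = 1 · 2 = 2
  i = 5 (odd): ∫ x^5 ρ_sc = 0 (vanishes)

Summing the contributions: ∫_{−2}^{2} p(x) ρ_sc(x) dx = 1 + (-5) + 2 = -2.


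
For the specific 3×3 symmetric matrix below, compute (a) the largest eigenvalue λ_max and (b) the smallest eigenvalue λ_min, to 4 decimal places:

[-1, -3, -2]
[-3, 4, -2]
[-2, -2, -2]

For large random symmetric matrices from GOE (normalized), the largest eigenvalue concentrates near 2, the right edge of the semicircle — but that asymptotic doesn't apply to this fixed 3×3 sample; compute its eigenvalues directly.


Since M is real symmetric, all three eigenvalues are real; they are the roots of det(λI − M) = λ³ − (tr M) λ² + s λ − det M, where s is the sum of the principal 2×2 minors.
tr M = -1 + 4 + (-2) = 1.
s = ((-1)·4 − (-3)²) + ((-1)·(-2) − (-2)²) + (4·(-2) − (-2)²) = -13 + (-2) + (-12) = -27.
det M (expand along row 1) = (-1)·(-12) − (-3)·2 + (-2)·14 = -10.
Characteristic polynomial: λ³ − λ² − 27λ + 10 = 0.
Substitute λ = y + (tr M)/3 = y + 0.333333 to remove the quadratic term: y³ + p·y + q = 0 with p = s − (tr M)²/3 = -27.333333 and q = −2(tr M)³/27 + (tr M)·s/3 − det M = 0.925926.
Three real roots ⇒ use the trigonometric (Viète) form: r = 2√(−p/3) = 6.036923, φ = arccos(3q/(p·r)) = arccos(-0.016834) = 1.587631 rad.
y_k = r·cos(φ/3 − 2πk/3) for k = 0, 1, 2 gives y = 5.211108, 0.033877, -5.244985.
λ_k = y_k + 0.333333 gives λ = 5.5444, 0.3672, -4.9117 (check: the sum is 1.0000 = tr M).

Hence λ_max = 5.5444 and λ_min = -4.9117.


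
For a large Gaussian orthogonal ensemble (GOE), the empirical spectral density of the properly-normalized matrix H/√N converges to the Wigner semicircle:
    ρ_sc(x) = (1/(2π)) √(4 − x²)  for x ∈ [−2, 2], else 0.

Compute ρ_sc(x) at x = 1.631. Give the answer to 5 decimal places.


ρ_sc(x) = (1/(2π)) √(4 − x²). With x = 1.631:
  4 − x² = 4 − (1.631)² = 4 − 2.660161 = 1.339839.
  √(4 − x²) = 1.157514.
  1/(2π) = 0.159155.
  ρ_sc(1.631) = 0.159155 · 1.157514 = 0.184224.

Rounded to 5 decimal places: ρ_sc(1.631) ≈ 0.18422.


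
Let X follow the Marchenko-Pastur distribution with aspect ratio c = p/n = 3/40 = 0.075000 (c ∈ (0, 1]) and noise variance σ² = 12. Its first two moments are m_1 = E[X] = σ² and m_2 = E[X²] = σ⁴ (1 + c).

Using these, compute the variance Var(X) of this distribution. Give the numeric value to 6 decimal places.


m_1 = E[X] = σ² = 12, so m_1² = 144.
m_2 = E[X²] = σ⁴ (1 + c) = 144 · (1 + 0.075000) = 144 · 1.075000 = 154.800000.
(Note m_2 − m_1² simplifies to c · σ⁴ = 0.075000 · 144.)

Var(X) = m_2 − m_1² = 154.800000 − 144 = 10.800000.


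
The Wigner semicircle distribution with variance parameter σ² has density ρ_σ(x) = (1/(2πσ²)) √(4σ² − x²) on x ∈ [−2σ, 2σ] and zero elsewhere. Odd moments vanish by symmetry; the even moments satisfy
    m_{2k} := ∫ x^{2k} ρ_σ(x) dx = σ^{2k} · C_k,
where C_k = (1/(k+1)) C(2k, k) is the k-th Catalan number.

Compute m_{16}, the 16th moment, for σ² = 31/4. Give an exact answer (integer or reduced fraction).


By the scaled semicircle moment identity, m_{2k} = σ^{2k} · C_k with k = 8.
C_8 = (1/(k+1)) · C(2k, k) = (1/9) · C(16, 8) = (1/9) · 12870 = 1430.
σ^{2k} = (σ²)^k = (31/4)^8 = 852891037441/65536.

Therefore m_{16} = σ^{16} · C_8 = (852891037441/65536) · 1430 = 609817091770315/32768.


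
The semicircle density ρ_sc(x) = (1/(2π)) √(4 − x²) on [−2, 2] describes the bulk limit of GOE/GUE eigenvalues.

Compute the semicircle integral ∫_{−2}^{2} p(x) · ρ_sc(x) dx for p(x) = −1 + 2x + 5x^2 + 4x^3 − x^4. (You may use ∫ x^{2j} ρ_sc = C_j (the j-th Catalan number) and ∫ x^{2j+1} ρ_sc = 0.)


Write p(x) = Σ a_i x^i, split into monomials and integrate each against ρ_sc separately.
Using ∫ x^{2j} ρ_sc = C_j = (1/(j+1)) C(2j, j) (Catalan numbers) and ∫ x^{2j+1} ρ_sc = 0 (odd monomials vanish by symmetry):
  i = 0 (even): a_0 · C_{0} = -1 · 1 = -1
  i = 1 (odd): ∫ x^1 ρ_sc = 0 (vanishes)
  i = 2 (even): a_2 · C_{1} = 5 · 1 = 5
  i = 3 (odd): ∫ x^3 ρ_sc = 0 (vanishes)
  i = 4 (even): a_4 · C_{2} = -1 · 2 = -2

Summing the contributions: ∫_{−2}^{2} p(x) ρ_sc(x) dx = (-1) + 5 + (-2) = 2.


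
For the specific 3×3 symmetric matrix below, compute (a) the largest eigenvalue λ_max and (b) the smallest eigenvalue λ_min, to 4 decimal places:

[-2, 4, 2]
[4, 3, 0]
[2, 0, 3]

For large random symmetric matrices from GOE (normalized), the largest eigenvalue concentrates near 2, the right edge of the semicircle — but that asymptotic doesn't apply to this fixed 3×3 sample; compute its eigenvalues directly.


Since M is real symmetric, all three eigenvalues are real; they are the roots of det(λI − M) = λ³ − (tr M) λ² + s λ − det M, where s is the sum of the principal 2×2 minors.
tr M = -2 + 3 + 3 = 4.
s = ((-2)·3 − 4²) + ((-2)·3 − 2²) + (3·3 − 0²) = -22 + (-10) + 9 = -23.
det M (expand along row 1) = (-2)·9 − 4·12 + 2·(-6) = -78.
Characteristic polynomial: λ³ − 4λ² − 23λ + 78 = 0.
Substitute λ = y + (tr M)/3 = y + 1.333333 to remove the quadratic term: y³ + p·y + q = 0 with p = s − (tr M)²/3 = -28.333333 and q = −2(tr M)³/27 + (tr M)·s/3 − det M = 42.592593.
Three real roots ⇒ use the trigonometric (Viète) form: r = 2√(−p/3) = 6.146363, φ = arccos(3q/(p·r)) = arccos(-0.733735) = 2.394600 rad.
y_k = r·cos(φ/3 − 2πk/3) for k = 0, 1, 2 gives y = 4.290142, 1.666667, -5.956809.
λ_k = y_k + 1.333333 gives λ = 5.6235, 3.0000, -4.6235 (check: the sum is 4.0000 = tr M).

Hence λ_max = 5.6235 and λ_min = -4.6235.


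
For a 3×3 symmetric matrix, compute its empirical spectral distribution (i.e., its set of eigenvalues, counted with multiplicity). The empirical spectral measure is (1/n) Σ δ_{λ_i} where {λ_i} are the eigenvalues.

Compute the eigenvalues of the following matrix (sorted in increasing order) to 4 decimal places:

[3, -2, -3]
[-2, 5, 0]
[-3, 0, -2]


Since M is real symmetric, all three eigenvalues are real; they are the roots of det(λI − M) = λ³ − (tr M) λ² + s λ − det M, where s is the sum of the principal 2×2 minors.
tr M = 3 + 5 + (-2) = 6.
s = (3·5 − (-2)²) + (3·(-2) − (-3)²) + (5·(-2) − 0²) = 11 + (-15) + (-10) = -14.
det M (expand along row 1) = 3·(-10) − (-2)·4 + (-3)·15 = -67.
Characteristic polynomial: λ³ − 6λ² − 14λ + 67 = 0.
Substitute λ = y + (tr M)/3 = y + 2.000000 to remove the quadratic term: y³ + p·y + q = 0 with p = s − (tr M)²/3 = -26.000000 and q = −2(tr M)³/27 + (tr M)·s/3 − det M = 23.000000.
Three real roots ⇒ use the trigonometric (Viète) form: r = 2√(−p/3) = 5.887841, φ = arccos(3q/(p·r)) = arccos(-0.450733) = 2.038383 rad.
y_k = r·cos(φ/3 − 2πk/3) for k = 0, 1, 2 gives y = 4.580219, 0.913981, -5.494200.
λ_k = y_k + 2.000000 gives λ = 6.5802, 2.9140, -3.4942 (check: the sum is 6.0000 = tr M).

Eigenvalues sorted in increasing order: [-3.4942, 2.9140, 6.5802].


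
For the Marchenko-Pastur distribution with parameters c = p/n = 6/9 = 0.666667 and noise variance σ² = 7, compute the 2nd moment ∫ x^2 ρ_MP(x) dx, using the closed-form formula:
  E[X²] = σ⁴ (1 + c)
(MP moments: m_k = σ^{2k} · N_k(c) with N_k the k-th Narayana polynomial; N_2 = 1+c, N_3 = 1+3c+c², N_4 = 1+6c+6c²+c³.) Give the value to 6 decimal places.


E[X²] = σ⁴ (1 + c) (second MP moment). With σ² = 7 (so σ⁴ = 49) and c = 6/9 = 0.666667: E[X²] = 49 · (1 + 0.666667) = 49 · 1.666667.

So E[X^2] = 81.666667.


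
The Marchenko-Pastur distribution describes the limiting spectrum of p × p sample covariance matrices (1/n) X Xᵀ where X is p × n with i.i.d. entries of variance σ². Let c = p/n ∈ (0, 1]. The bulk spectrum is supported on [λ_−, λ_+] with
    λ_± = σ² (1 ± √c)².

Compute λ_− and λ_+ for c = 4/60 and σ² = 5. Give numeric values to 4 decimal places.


c = 4/60 = 0.066667; √c = 0.258199.
λ_− = σ² (1 − √c)² = 5 · (1 − 0.258199)² = 5 · (0.741801)² = 2.751344.
λ_+ = σ² (1 + √c)² = 5 · (1 + 0.258199)² = 5 · (1.258199)² = 7.915322.

Rounded to 4 decimal places: λ_− ≈ 2.7513, λ_+ ≈ 7.9153.


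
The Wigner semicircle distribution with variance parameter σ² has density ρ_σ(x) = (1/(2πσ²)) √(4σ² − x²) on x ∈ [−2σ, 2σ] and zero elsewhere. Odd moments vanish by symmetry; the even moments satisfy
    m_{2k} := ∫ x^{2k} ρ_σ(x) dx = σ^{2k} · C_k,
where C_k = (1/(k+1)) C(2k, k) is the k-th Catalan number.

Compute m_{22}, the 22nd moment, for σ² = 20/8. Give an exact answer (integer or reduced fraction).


By the scaled semicircle moment identity, m_{2k} = σ^{2k} · C_k with k = 11.
C_11 = (1/(k+1)) · C(2k, k) = (1/12) · C(22, 11) = (1/12) · 705432 = 58786.
σ^{2k} = (σ²)^k = (20/8)^11 = 48828125/2048.

Therefore m_{22} = σ^{22} · C_11 = (48828125/2048) · 58786 = 1435205078125/1024.


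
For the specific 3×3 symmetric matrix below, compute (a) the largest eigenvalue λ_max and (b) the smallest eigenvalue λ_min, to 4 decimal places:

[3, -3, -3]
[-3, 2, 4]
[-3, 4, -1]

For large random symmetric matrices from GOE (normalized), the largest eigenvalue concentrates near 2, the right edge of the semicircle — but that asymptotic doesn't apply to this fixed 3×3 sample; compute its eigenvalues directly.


Since M is real symmetric, all three eigenvalues are real; they are the roots of det(λI − M) = λ³ − (tr M) λ² + s λ − det M, where s is the sum of the principal 2×2 minors.
tr M = 3 + 2 + (-1) = 4.
s = (3·2 − (-3)²) + (3·(-1) − (-3)²) + (2·(-1) − 4²) = -3 + (-12) + (-18) = -33.
det M (expand along row 1) = 3·(-18) − (-3)·15 + (-3)·(-6) = 9.
Characteristic polynomial: λ³ − 4λ² − 33λ − 9 = 0.
Substitute λ = y + (tr M)/3 = y + 1.333333 to remove the quadratic term: y³ + p·y + q = 0 with p = s − (tr M)²/3 = -38.333333 and q = −2(tr M)³/27 + (tr M)·s/3 − det M = -57.740741.
Three real roots ⇒ use the trigonometric (Viète) form: r = 2√(−p/3) = 7.149204, φ = arccos(3q/(p·r)) = arccos(0.632076) = 0.886567 rad.
y_k = r·cos(φ/3 − 2πk/3) for k = 0, 1, 2 gives y = 6.839287, -1.616465, -5.222821.
λ_k = y_k + 1.333333 gives λ = 8.1726, -0.2831, -3.8895 (check: the sum is 4.0000 = tr M).

Hence λ_max = 8.1726 and λ_min = -3.8895.


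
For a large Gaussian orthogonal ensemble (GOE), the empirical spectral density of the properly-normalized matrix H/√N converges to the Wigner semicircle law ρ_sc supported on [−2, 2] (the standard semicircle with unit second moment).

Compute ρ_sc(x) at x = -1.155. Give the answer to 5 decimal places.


ρ_sc(x) = (1/(2π)) √(4 − x²). With x = -1.155:
  4 − x² = 4 − (-1.155)² = 4 − 1.334025 = 2.665975.
  √(4 − x²) = 1.632781.
  1/(2π) = 0.159155.
  ρ_sc(-1.155) = 0.159155 · 1.632781 = 0.259865.

Rounded to 5 decimal places: ρ_sc(-1.155) ≈ 0.25987.


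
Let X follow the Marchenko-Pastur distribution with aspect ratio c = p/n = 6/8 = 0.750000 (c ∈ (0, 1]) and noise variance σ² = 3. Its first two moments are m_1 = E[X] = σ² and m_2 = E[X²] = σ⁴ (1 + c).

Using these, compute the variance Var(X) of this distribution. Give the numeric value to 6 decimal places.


m_1 = E[X] = σ² = 3, so m_1² = 9.
m_2 = E[X²] = σ⁴ (1 + c) = 9 · (1 + 0.750000) = 9 · 1.750000 = 15.750000.
(Note m_2 − m_1² simplifies to c · σ⁴ = 0.750000 · 9.)

Var(X) = m_2 − m_1² = 15.750000 − 9 = 6.750000.


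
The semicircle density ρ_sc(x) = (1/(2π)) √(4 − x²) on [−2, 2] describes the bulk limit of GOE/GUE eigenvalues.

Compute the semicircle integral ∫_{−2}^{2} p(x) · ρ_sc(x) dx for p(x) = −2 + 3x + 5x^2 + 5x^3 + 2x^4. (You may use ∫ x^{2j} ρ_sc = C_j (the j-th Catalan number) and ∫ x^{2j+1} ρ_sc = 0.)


Write p(x) = Σ a_i x^i, split into monomials and integrate each against ρ_sc separately.
Using ∫ x^{2j} ρ_sc = C_j = (1/(j+1)) C(2j, j) (Catalan numbers) and ∫ x^{2j+1} ρ_sc = 0 (odd monomials vanish by symmetry):
  i = 0 (even): a_0 · C_{0} = -2 · 1 = -2
  i = 1 (odd): ∫ x^1 ρ_sc = 0 (vanishes)
  i = 2 (even): a_2 · C_{1} = 5 · 1 = 5
  i = 3 (odd): ∫ x^3 ρ_sc = 0 (vanishes)
  i = 4 (even): a_4 · C_{2} = 2 · 2 = 4

Summing the contributions: ∫_{−2}^{2} p(x) ρ_sc(x) dx = (-2) + 5 + 4 = 7.


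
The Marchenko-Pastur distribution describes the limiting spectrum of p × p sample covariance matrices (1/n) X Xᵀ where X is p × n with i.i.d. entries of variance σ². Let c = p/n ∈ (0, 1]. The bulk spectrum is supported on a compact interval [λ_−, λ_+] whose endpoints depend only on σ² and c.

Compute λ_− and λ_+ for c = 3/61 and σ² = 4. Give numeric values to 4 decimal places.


c = 3/61 = 0.049180; √c = 0.221766.
λ_− = σ² (1 − √c)² = 4 · (1 − 0.221766)² = 4 · (0.778234)² = 2.422590.
λ_+ = σ² (1 + √c)² = 4 · (1 + 0.221766)² = 4 · (1.221766)² = 5.970852.

Rounded to 4 decimal places: λ_− ≈ 2.4226, λ_+ ≈ 5.9709.


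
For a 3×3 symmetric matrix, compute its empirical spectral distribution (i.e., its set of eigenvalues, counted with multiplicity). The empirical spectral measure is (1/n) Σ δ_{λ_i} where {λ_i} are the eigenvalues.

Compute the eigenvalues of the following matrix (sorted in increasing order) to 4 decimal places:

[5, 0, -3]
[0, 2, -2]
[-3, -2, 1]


Since M is real symmetric, all three eigenvalues are real; they are the roots of det(λI − M) = λ³ − (tr M) λ² + s λ − det M, where s is the sum of the principal 2×2 minors.
tr M = 5 + 2 + 1 = 8.
s = (5·2 − 0²) + (5·1 − (-3)²) + (2·1 − (-2)²) = 10 + (-4) + (-2) = 4.
det M (expand along row 1) = 5·(-2) − 0·(-6) + (-3)·6 = -28.
Characteristic polynomial: λ³ − 8λ² + 4λ + 28 = 0.
Substitute λ = y + (tr M)/3 = y + 2.666667 to remove the quadratic term: y³ + p·y + q = 0 with p = s − (tr M)²/3 = -17.333333 and q = −2(tr M)³/27 + (tr M)·s/3 − det M = 0.740741.
Three real roots ⇒ use the trigonometric (Viète) form: r = 2√(−p/3) = 4.807402, φ = arccos(3q/(p·r)) = arccos(-0.026668) = 1.597468 rad.
y_k = r·cos(φ/3 − 2πk/3) for k = 0, 1, 2 gives y = 4.141798, 0.042740, -4.184537.
λ_k = y_k + 2.666667 gives λ = 6.8085, 2.7094, -1.5179 (check: the sum is 8.0000 = tr M).

Eigenvalues sorted in increasing order: [-1.5179, 2.7094, 6.8085].


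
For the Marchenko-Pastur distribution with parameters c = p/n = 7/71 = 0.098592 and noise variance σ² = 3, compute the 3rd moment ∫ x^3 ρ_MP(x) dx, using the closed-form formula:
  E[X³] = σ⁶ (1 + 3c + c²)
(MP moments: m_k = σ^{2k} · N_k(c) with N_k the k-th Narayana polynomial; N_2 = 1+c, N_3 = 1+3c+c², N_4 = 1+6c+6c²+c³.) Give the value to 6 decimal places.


E[X³] = σ⁶ (1 + 3c + c²) (third MP moment). With σ² = 3 (so σ⁶ = 27) and c = 7/71 = 0.098592: E[X³] = 27 · (1 + 3·0.098592 + (0.098592)²) = 27 · 1.305495.

So E[X^3] = 35.248363.


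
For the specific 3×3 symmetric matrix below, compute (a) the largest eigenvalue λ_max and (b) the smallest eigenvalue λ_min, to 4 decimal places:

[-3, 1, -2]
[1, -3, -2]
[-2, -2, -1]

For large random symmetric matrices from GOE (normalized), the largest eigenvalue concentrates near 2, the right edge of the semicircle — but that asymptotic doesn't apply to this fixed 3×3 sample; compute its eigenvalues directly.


Since M is real symmetric, all three eigenvalues are real; they are the roots of det(λI − M) = λ³ − (tr M) λ² + s λ − det M, where s is the sum of the principal 2×2 minors.
tr M = -3 + (-3) + (-1) = -7.
s = ((-3)·(-3) − 1²) + ((-3)·(-1) − (-2)²) + ((-3)·(-1) − (-2)²) = 8 + (-1) + (-1) = 6.
det M (expand along row 1) = (-3)·(-1) − 1·(-5) + (-2)·(-8) = 24.
Characteristic polynomial: λ³ + 7λ² + 6λ − 24 = 0.
Substitute λ = y + (tr M)/3 = y − 2.333333 to remove the quadratic term: y³ + p·y + q = 0 with p = s − (tr M)²/3 = -10.333333 and q = −2(tr M)³/27 + (tr M)·s/3 − det M = -12.592593.
Three real roots ⇒ use the trigonometric (Viète) form: r = 2√(−p/3) = 3.711843, φ = arccos(3q/(p·r)) = arccos(0.984932) = 0.173814 rad.
y_k = r·cos(φ/3 − 2πk/3) for k = 0, 1, 2 gives y = 3.705615, -1.666667, -2.038948.
λ_k = y_k − 2.333333 gives λ = 1.3723, -4.0000, -4.3723 (check: the sum is -7.0000 = tr M).

Hence λ_max = 1.3723 and λ_min = -4.3723.


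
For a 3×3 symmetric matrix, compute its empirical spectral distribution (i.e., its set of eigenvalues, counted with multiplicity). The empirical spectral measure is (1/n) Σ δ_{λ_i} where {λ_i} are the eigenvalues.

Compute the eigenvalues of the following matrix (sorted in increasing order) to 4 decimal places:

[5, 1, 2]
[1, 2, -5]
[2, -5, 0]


Since M is real symmetric, all three eigenvalues are real; they are the roots of det(λI − M) = λ³ − (tr M) λ² + s λ − det M, where s is the sum of the principal 2×2 minors.
tr M = 5 + 2 + 0 = 7.
s = (5·2 − 1²) + (5·0 − 2²) + (2·0 − (-5)²) = 9 + (-4) + (-25) = -20.
det M (expand along row 1) = 5·(-25) − 1·10 + 2·(-9) = -153.
Characteristic polynomial: λ³ − 7λ² − 20λ + 153 = 0.
Substitute λ = y + (tr M)/3 = y + 2.333333 to remove the quadratic term: y³ + p·y + q = 0 with p = s − (tr M)²/3 = -36.333333 and q = −2(tr M)³/27 + (tr M)·s/3 − det M = 80.925926.
Three real roots ⇒ use the trigonometric (Viète) form: r = 2√(−p/3) = 6.960204, φ = arccos(3q/(p·r)) = arccos(-0.960023) = 2.857881 rad.
y_k = r·cos(φ/3 − 2πk/3) for k = 0, 1, 2 gives y = 4.033746, 2.895357, -6.929103.
λ_k = y_k + 2.333333 gives λ = 6.3671, 5.2287, -4.5958 (check: the sum is 7.0000 = tr M).

Eigenvalues sorted in increasing order: [-4.5958, 5.2287, 6.3671].


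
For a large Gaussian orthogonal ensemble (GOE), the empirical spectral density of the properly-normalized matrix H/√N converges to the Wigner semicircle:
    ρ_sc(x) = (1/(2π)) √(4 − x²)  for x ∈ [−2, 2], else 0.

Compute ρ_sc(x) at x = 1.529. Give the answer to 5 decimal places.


ρ_sc(x) = (1/(2π)) √(4 − x²). With x = 1.529:
  4 − x² = 4 − (1.529)² = 4 − 2.337841 = 1.662159.
  √(4 − x²) = 1.289247.
  1/(2π) = 0.159155.
  ρ_sc(1.529) = 0.159155 · 1.289247 = 0.205190.

Rounded to 5 decimal places: ρ_sc(1.529) ≈ 0.20519.


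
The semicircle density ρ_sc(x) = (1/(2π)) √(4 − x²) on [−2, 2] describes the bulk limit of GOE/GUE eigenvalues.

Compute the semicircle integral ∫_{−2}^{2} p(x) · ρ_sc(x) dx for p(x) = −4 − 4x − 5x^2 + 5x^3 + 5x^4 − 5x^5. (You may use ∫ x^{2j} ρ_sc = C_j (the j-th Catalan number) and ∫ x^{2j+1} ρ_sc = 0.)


Write p(x) = Σ a_i x^i, split into monomials and integrate each against ρ_sc separately.
Using ∫ x^{2j} ρ_sc = C_j = (1/(j+1)) C(2j, j) (Catalan numbers) and ∫ x^{2j+1} ρ_sc = 0 (odd monomials vanish by symmetry):
  i = 0 (even): a_0 · C_{0} = -4 · 1 = -4
  i = 1 (odd): ∫ x^1 ρ_sc = 0 (vanishes)
  i = 2 (even): a_2 · C_{1} = -5 · 1 = -5
  i = 3 (odd): ∫ x^3 ρ_sc = 0 (vanishes)
  i = 4 (even): a_4 · C_{2} = 5 · 2 = 10
  i = 5 (odd): ∫ x^5 ρ_sc = 0 (vanishes)

Summing the contributions: ∫_{−2}^{2} p(x) ρ_sc(x) dx = (-4) + (-5) + 10 = 1.


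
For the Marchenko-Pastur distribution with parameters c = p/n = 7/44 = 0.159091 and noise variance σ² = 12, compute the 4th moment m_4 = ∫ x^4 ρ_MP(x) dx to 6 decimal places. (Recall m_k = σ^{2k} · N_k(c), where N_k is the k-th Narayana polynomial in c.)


E[X⁴] = σ⁸ (1 + 6c + 6c² + c³) (fourth MP moment). With σ² = 12 (so σ⁸ = 20736) and c = 7/44 = 0.159091: E[X⁴] = 20736 · (1 + 6·0.159091 + 6·(0.159091)² + (0.159091)³) = 20736 · 2.110432.

So E[X^4] = 43761.908340.


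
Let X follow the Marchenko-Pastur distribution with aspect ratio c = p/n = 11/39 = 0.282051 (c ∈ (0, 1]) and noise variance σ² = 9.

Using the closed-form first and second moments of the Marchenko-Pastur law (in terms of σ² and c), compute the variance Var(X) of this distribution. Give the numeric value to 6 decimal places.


Recall the MP moments m_1 = E[X] = σ² and m_2 = E[X²] = σ⁴ (1 + c).
m_1 = E[X] = σ² = 9, so m_1² = 81.
m_2 = E[X²] = σ⁴ (1 + c) = 81 · (1 + 0.282051) = 81 · 1.282051 = 103.846154.
(Note m_2 − m_1² simplifies to c · σ⁴ = 0.282051 · 81.)

Var(X) = m_2 − m_1² = 103.846154 − 81 = 22.846154.


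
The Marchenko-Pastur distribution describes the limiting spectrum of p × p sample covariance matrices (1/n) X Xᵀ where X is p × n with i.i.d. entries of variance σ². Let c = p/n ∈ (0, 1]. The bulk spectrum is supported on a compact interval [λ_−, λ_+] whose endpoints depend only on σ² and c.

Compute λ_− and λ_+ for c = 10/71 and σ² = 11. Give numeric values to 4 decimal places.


c = 10/71 = 0.140845; √c = 0.375293.
λ_− = σ² (1 − √c)² = 11 · (1 − 0.375293)² = 11 · (0.624707)² = 4.292843.
λ_+ = σ² (1 + √c)² = 11 · (1 + 0.375293)² = 11 · (1.375293)² = 20.805749.

Rounded to 4 decimal places: λ_− ≈ 4.2928, λ_+ ≈ 20.8057.


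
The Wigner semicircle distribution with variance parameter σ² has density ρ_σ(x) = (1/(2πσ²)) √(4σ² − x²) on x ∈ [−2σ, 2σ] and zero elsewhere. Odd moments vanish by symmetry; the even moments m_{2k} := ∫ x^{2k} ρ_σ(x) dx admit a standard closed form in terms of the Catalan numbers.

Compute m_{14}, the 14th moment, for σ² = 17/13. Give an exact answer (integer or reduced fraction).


By the scaled semicircle moment identity, m_{2k} = σ^{2k} · C_k with k = 7.
C_7 = (1/(k+1)) · C(2k, k) = (1/8) · C(14, 7) = (1/8) · 3432 = 429.
σ^{2k} = (σ²)^k = (17/13)^7 = 410338673/62748517.

Therefore m_{14} = σ^{14} · C_7 = (410338673/62748517) · 429 = 13541176209/4826809.


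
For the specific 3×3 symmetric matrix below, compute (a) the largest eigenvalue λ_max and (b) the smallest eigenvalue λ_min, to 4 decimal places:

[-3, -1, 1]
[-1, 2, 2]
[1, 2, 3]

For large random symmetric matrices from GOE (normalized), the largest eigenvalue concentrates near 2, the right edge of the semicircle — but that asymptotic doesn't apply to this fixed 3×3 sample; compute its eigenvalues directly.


Since M is real symmetric, all three eigenvalues are real; they are the roots of det(λI − M) = λ³ − (tr M) λ² + s λ − det M, where s is the sum of the principal 2×2 minors.
tr M = -3 + 2 + 3 = 2.
s = ((-3)·2 − (-1)²) + ((-3)·3 − 1²) + (2·3 − 2²) = -7 + (-10) + 2 = -15.
det M (expand along row 1) = (-3)·2 − (-1)·(-5) + 1·(-4) = -15.
Characteristic polynomial: λ³ − 2λ² − 15λ + 15 = 0.
Substitute λ = y + (tr M)/3 = y + 0.666667 to remove the quadratic term: y³ + p·y + q = 0 with p = s − (tr M)²/3 = -16.333333 and q = −2(tr M)³/27 + (tr M)·s/3 − det M = 4.407407.
Three real roots ⇒ use the trigonometric (Viète) form: r = 2√(−p/3) = 4.666667, φ = arccos(3q/(p·r)) = arccos(-0.173469) = 1.745148 rad.
y_k = r·cos(φ/3 − 2πk/3) for k = 0, 1, 2 gives y = 3.899098, 0.271061, -4.170159.
λ_k = y_k + 0.666667 gives λ = 4.5658, 0.9377, -3.5035 (check: the sum is 2.0000 = tr M).

Hence λ_max = 4.5658 and λ_min = -3.5035.


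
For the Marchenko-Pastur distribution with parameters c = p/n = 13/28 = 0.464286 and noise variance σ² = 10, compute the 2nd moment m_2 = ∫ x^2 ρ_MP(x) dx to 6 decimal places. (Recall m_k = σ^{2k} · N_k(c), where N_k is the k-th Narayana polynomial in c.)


E[X²] = σ⁴ (1 + c) (second MP moment). With σ² = 10 (so σ⁴ = 100) and c = 13/28 = 0.464286: E[X²] = 100 · (1 + 0.464286) = 100 · 1.464286.

So E[X^2] = 146.428571.


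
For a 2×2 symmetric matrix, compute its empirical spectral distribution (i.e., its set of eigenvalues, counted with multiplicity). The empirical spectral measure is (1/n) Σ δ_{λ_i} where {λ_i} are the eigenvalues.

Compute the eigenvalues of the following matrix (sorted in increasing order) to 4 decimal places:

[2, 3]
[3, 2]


Since M is real symmetric, both eigenvalues are real; they are the roots of det(λI − M) = λ² − (tr M) λ + det M.
tr M = 2 + 2 = 4.
det M = 2·2 − 3² = 4 − 9 = -5.
Characteristic polynomial: λ² − 4λ − 5 = 0.
Discriminant Δ = (tr M)² − 4·det M = 16 − (-20) = 36; √Δ = 6.000000.
λ = (tr M ± √Δ)/2 = (4 ± 6.000000)/2, giving (tr M − √Δ)/2 = -1.0000 and (tr M + √Δ)/2 = 5.0000.

Eigenvalues sorted in increasing order: [-1.0000, 5.0000].


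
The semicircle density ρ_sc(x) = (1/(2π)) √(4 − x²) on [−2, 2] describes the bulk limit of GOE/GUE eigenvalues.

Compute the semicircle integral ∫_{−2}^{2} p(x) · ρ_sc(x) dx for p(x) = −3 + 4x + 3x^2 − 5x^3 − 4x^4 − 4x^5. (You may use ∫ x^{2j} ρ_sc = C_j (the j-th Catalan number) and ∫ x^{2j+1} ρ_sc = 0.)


Write p(x) = Σ a_i x^i, split into monomials and integrate each against ρ_sc separately.
Using ∫ x^{2j} ρ_sc = C_j = (1/(j+1)) C(2j, j) (Catalan numbers) and ∫ x^{2j+1} ρ_sc = 0 (odd monomials vanish by symmetry):
  i = 0 (even): a_0 · C_{0} = -3 · 1 = -3
  i = 1 (odd): ∫ x^1 ρ_sc = 0 (vanishes)
  i = 2 (even): a_2 · C_{1} = 3 · 1 = 3
  i = 3 (odd): ∫ x^3 ρ_sc = 0 (vanishes)
  i = 4 (even): a_4 · C_{2} = -4 · 2 = -8
  i = 5 (odd): ∫ x^5 ρ_sc = 0 (vanishes)

Summing the contributions: ∫_{−2}^{2} p(x) ρ_sc(x) dx = (-3) + 3 + (-8) = -8.
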